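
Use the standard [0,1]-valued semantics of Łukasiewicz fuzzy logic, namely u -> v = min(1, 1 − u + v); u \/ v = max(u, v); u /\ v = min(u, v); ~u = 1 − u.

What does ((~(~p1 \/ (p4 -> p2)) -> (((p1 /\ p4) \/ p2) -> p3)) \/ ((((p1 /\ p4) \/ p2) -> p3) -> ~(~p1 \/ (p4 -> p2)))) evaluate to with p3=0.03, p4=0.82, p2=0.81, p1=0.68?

~p1: Łukasiewicz ¬ gives 1 − 0.68 = 0.32
(p4 -> p2): min(1, 1 − 0.82 + 0.81) = 0.99
(~p1 \/ (p4 -> p2)) = max(0.32, 0.99) = 0.99
~(~p1 \/ (p4 -> p2)): Łukasiewicz ¬ gives 1 − 0.99 = 0.01
(p1 /\ p4) = min(0.68, 0.82) = 0.68
((p1 /\ p4) \/ p2) = max(0.68, 0.81) = 0.81
(((p1 /\ p4) \/ p2) -> p3): min(1, 1 − 0.81 + 0.03) = 0.22
(~(~p1 \/ (p4 -> p2)) -> (((p1 /\ p4) \/ p2) -> p3)): min(1, 1 − 0.01 + 0.22) = 1
(p1 /\ p4) = min(0.68, 0.82) = 0.68
((p1 /\ p4) \/ p2) = max(0.68, 0.81) = 0.81
(((p1 /\ p4) \/ p2) -> p3): min(1, 1 − 0.81 + 0.03) = 0.22
~p1: Łukasiewicz ¬ gives 1 − 0.68 = 0.32
(p4 -> p2): min(1, 1 − 0.82 + 0.81) = 0.99
(~p1 \/ (p4 -> p2)) = max(0.32, 0.99) = 0.99
~(~p1 \/ (p4 -> p2)): Łukasiewicz ¬ gives 1 − 0.99 = 0.01
((((p1 /\ p4) \/ p2) -> p3) -> ~(~p1 \/ (p4 -> p2))): min(1, 1 − 0.22 + 0.01) = 0.79
((~(~p1 \/ (p4 -> p2)) -> (((p1 /\ p4) \/ p2) -> p3)) \/ ((((p1 /\ p4) \/ p2) -> p3) -> ~(~p1 \/ (p4 -> p2)))) = max(1, 0.79) = 1

1.00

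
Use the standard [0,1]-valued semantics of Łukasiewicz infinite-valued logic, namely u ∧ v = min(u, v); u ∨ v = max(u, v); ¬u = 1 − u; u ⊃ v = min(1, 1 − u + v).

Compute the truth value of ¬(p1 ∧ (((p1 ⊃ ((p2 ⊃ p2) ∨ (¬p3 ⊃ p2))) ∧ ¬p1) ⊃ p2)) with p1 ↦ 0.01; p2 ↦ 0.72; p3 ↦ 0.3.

(p2 ⊃ p2): min(1, 1 − 0.72 + 0.72) = 1
¬p3: Łukasiewicz ¬ gives 1 − 0.3 = 0.7
(¬p3 ⊃ p2): min(1, 1 − 0.7 + 0.72) = 1
((p2 ⊃ p2) ∨ (¬p3 ⊃ p2)) = max(1, 1) = 1
(p1 ⊃ ((p2 ⊃ p2) ∨ (¬p3 ⊃ p2))): min(1, 1 − 0.01 + 1) = 1
¬p1: Łukasiewicz ¬ gives 1 − 0.01 = 0.99
((p1 ⊃ ((p2 ⊃ p2) ∨ (¬p3 ⊃ p2))) ∧ ¬p1) = min(1, 0.99) = 0.99
(((p1 ⊃ ((p2 ⊃ p2) ∨ (¬p3 ⊃ p2))) ∧ ¬p1) ⊃ p2): min(1, 1 − 0.99 + 0.72) = 0.73
(p1 ∧ (((p1 ⊃ ((p2 ⊃ p2) ∨ (¬p3 ⊃ p2))) ∧ ¬p1) ⊃ p2)) = min(0.01, 0.73) = 0.01
¬(p1 ∧ (((p1 ⊃ ((p2 ⊃ p2) ∨ (¬p3 ⊃ p2))) ∧ ¬p1) ⊃ p2)): Łukasiewicz ¬ gives 1 − 0.01 = 0.99

0.99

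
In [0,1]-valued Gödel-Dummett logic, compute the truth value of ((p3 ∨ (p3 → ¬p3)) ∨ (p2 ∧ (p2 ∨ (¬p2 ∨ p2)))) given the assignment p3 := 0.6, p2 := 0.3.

0.60

¬p3: Gödel ¬ of 0.6 = 0 (operand ≠ 0)
(p3 → ¬p3): 0.6 > 0, so result = 0
(p3 ∨ (p3 → ¬p3)) = max(0.6, 0) = 0.6
¬p2: Gödel ¬ of 0.3 = 0 (operand ≠ 0)
(¬p2 ∨ p2) = max(0, 0.3) = 0.3
(p2 ∨ (¬p2 ∨ p2)) = max(0.3, 0.3) = 0.3
(p2 ∧ (p2 ∨ (¬p2 ∨ p2))) = min(0.3, 0.3) = 0.3
((p3 ∨ (p3 → ¬p3)) ∨ (p2 ∧ (p2 ∨ (¬p2 ∨ p2)))) = max(0.6, 0.3) = 0.6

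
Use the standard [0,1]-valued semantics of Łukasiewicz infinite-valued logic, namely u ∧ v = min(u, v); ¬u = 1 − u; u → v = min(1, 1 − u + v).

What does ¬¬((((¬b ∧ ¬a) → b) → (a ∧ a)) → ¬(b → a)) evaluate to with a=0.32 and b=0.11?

0.11

¬b: Łukasiewicz ¬ gives 1 − 0.11 = 0.89
¬a: Łukasiewicz ¬ gives 1 − 0.32 = 0.68
(¬b ∧ ¬a) = min(0.89, 0.68) = 0.68
((¬b ∧ ¬a) → b): min(1, 1 − 0.68 + 0.11) = 0.43
(a ∧ a) = min(0.32, 0.32) = 0.32
(((¬b ∧ ¬a) → b) → (a ∧ a)): min(1, 1 − 0.43 + 0.32) = 0.89
(b → a): min(1, 1 − 0.11 + 0.32) = 1
¬(b → a): Łukasiewicz ¬ gives 1 − 1 = 0
((((¬b ∧ ¬a) → b) → (a ∧ a)) → ¬(b → a)): min(1, 1 − 0.89 + 0) = 0.11
¬((((¬b ∧ ¬a) → b) → (a ∧ a)) → ¬(b → a)): Łukasiewicz ¬ gives 1 − 0.11 = 0.89
¬¬((((¬b ∧ ¬a) → b) → (a ∧ a)) → ¬(b → a)): Łukasiewicz ¬ gives 1 − 0.89 = 0.11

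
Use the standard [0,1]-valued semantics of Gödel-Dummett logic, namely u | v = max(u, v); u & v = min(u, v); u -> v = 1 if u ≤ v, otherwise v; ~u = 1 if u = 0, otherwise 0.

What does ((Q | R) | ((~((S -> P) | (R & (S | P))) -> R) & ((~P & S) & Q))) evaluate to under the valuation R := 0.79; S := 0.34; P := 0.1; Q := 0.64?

(Q | R) = max(0.64, 0.79) = 0.79
(S -> P): 0.34 > 0.1, so result = 0.1
(S | P) = max(0.34, 0.1) = 0.34
(R & (S | P)) = min(0.79, 0.34) = 0.34
((S -> P) | (R & (S | P))) = max(0.1, 0.34) = 0.34
~((S -> P) | (R & (S | P))): Gödel ¬ of 0.34 = 0 (operand ≠ 0)
(~((S -> P) | (R & (S | P))) -> R): 0 ≤ 0.79, so result = 1
~P: Gödel ¬ of 0.1 = 0 (operand ≠ 0)
(~P & S) = min(0, 0.34) = 0
((~P & S) & Q) = min(0, 0.64) = 0
((~((S -> P) | (R & (S | P))) -> R) & ((~P & S) & Q)) = min(1, 0) = 0
((Q | R) | ((~((S -> P) | (R & (S | P))) -> R) & ((~P & S) & Q))) = max(0.79, 0) = 0.79

0.79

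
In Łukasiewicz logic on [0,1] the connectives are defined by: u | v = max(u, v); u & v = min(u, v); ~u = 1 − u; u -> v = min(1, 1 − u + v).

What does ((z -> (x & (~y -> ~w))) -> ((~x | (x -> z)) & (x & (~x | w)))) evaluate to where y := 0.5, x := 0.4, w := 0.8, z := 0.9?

0.90

~y: Łukasiewicz ¬ gives 1 − 0.5 = 0.5
~w: Łukasiewicz ¬ gives 1 − 0.8 = 0.2
(~y -> ~w): min(1, 1 − 0.5 + 0.2) = 0.7
(x & (~y -> ~w)) = min(0.4, 0.7) = 0.4
(z -> (x & (~y -> ~w))): min(1, 1 − 0.9 + 0.4) = 0.5
~x: Łukasiewicz ¬ gives 1 − 0.4 = 0.6
(x -> z): min(1, 1 − 0.4 + 0.9) = 1
(~x | (x -> z)) = max(0.6, 1) = 1
~x: Łukasiewicz ¬ gives 1 − 0.4 = 0.6
(~x | w) = max(0.6, 0.8) = 0.8
(x & (~x | w)) = min(0.4, 0.8) = 0.4
((~x | (x -> z)) & (x & (~x | w))) = min(1, 0.4) = 0.4
((z -> (x & (~y -> ~w))) -> ((~x | (x -> z)) & (x & (~x | w)))): min(1, 1 − 0.5 + 0.4) = 0.9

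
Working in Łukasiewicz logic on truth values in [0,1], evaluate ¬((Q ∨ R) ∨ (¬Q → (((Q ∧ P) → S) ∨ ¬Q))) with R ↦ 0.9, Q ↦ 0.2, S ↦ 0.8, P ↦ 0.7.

0.00

(Q ∨ R) = max(0.2, 0.9) = 0.9
¬Q: Łukasiewicz ¬ gives 1 − 0.2 = 0.8
(Q ∧ P) = min(0.2, 0.7) = 0.2
((Q ∧ P) → S): min(1, 1 − 0.2 + 0.8) = 1
¬Q: Łukasiewicz ¬ gives 1 − 0.2 = 0.8
(((Q ∧ P) → S) ∨ ¬Q) = max(1, 0.8) = 1
(¬Q → (((Q ∧ P) → S) ∨ ¬Q)): min(1, 1 − 0.8 + 1) = 1
((Q ∨ R) ∨ (¬Q → (((Q ∧ P) → S) ∨ ¬Q))) = max(0.9, 1) = 1
¬((Q ∨ R) ∨ (¬Q → (((Q ∧ P) → S) ∨ ¬Q))): Łukasiewicz ¬ gives 1 − 1 = 0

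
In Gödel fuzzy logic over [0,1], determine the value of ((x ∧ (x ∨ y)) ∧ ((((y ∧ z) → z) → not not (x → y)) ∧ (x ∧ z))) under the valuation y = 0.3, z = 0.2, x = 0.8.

0.20

(x ∨ y) = max(0.8, 0.3) = 0.8
(x ∧ (x ∨ y)) = min(0.8, 0.8) = 0.8
(y ∧ z) = min(0.3, 0.2) = 0.2
((y ∧ z) → z): 0.2 ≤ 0.2, so result = 1
(x → y): 0.8 > 0.3, so result = 0.3
not (x → y): Gödel ¬ of 0.3 = 0 (operand ≠ 0)
not not (x → y): Gödel ¬ of 0 = 1 (operand is 0)
(((y ∧ z) → z) → not not (x → y)): 1 ≤ 1, so result = 1
(x ∧ z) = min(0.8, 0.2) = 0.2
((((y ∧ z) → z) → not not (x → y)) ∧ (x ∧ z)) = min(1, 0.2) = 0.2
((x ∧ (x ∨ y)) ∧ ((((y ∧ z) → z) → not not (x → y)) ∧ (x ∧ z))) = min(0.8, 0.2) = 0.2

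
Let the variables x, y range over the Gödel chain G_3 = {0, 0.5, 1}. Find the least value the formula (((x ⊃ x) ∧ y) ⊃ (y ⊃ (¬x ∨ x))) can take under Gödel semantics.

The minimum is attained at x = 0.5, y = 1:
  (x ⊃ x): 0.5 ≤ 0.5, so result = 1
  ((x ⊃ x) ∧ y) = min(1, 1) = 1
  ¬x: Gödel ¬ of 0.5 = 0 (operand ≠ 0)
  (¬x ∨ x) = max(0, 0.5) = 0.5
  (y ⊃ (¬x ∨ x)): 1 > 0.5, so result = 0.5
  (((x ⊃ x) ∧ y) ⊃ (y ⊃ (¬x ∨ x))): 1 > 0.5, so result = 0.5
Checking all 9 assignments confirms none give a value below 0.50.

0.50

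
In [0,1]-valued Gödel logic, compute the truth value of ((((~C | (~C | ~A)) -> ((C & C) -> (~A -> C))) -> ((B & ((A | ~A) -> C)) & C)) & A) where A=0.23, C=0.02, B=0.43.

0.02

~C: Gödel ¬ of 0.02 = 0 (operand ≠ 0)
~C: Gödel ¬ of 0.02 = 0 (operand ≠ 0)
~A: Gödel ¬ of 0.23 = 0 (operand ≠ 0)
(~C | ~A) = max(0, 0) = 0
(~C | (~C | ~A)) = max(0, 0) = 0
(C & C) = min(0.02, 0.02) = 0.02
~A: Gödel ¬ of 0.23 = 0 (operand ≠ 0)
(~A -> C): 0 ≤ 0.02, so result = 1
((C & C) -> (~A -> C)): 0.02 ≤ 1, so result = 1
((~C | (~C | ~A)) -> ((C & C) -> (~A -> C))): 0 ≤ 1, so result = 1
~A: Gödel ¬ of 0.23 = 0 (operand ≠ 0)
(A | ~A) = max(0.23, 0) = 0.23
((A | ~A) -> C): 0.23 > 0.02, so result = 0.02
(B & ((A | ~A) -> C)) = min(0.43, 0.02) = 0.02
((B & ((A | ~A) -> C)) & C) = min(0.02, 0.02) = 0.02
(((~C | (~C | ~A)) -> ((C & C) -> (~A -> C))) -> ((B & ((A | ~A) -> C)) & C)): 1 > 0.02, so result = 0.02
((((~C | (~C | ~A)) -> ((C & C) -> (~A -> C))) -> ((B & ((A | ~A) -> C)) & C)) & A) = min(0.02, 0.23) = 0.02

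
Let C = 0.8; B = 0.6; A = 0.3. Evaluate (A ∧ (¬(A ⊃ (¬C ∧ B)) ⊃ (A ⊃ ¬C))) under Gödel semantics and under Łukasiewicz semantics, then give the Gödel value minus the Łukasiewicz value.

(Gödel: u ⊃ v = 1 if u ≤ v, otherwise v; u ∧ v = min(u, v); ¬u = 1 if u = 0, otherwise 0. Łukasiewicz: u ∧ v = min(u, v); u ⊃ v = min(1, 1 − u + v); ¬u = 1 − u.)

Gödel evaluation:
  ¬C: Gödel ¬ of 0.8 = 0 (operand ≠ 0)
  (¬C ∧ B) = min(0, 0.6) = 0
  (A ⊃ (¬C ∧ B)): 0.3 > 0, so result = 0
  ¬(A ⊃ (¬C ∧ B)): Gödel ¬ of 0 = 1 (operand is 0)
  ¬C: Gödel ¬ of 0.8 = 0 (operand ≠ 0)
  (A ⊃ ¬C): 0.3 > 0, so result = 0
  (¬(A ⊃ (¬C ∧ B)) ⊃ (A ⊃ ¬C)): 1 > 0, so result = 0
  (A ∧ (¬(A ⊃ (¬C ∧ B)) ⊃ (A ⊃ ¬C))) = min(0.3, 0) = 0
  Gödel value = 0
Łukasiewicz evaluation:
  ¬C: Łukasiewicz ¬ gives 1 − 0.8 = 0.2
  (¬C ∧ B) = min(0.2, 0.6) = 0.2
  (A ⊃ (¬C ∧ B)): min(1, 1 − 0.3 + 0.2) = 0.9
  ¬(A ⊃ (¬C ∧ B)): Łukasiewicz ¬ gives 1 − 0.9 = 0.1
  ¬C: Łukasiewicz ¬ gives 1 − 0.8 = 0.2
  (A ⊃ ¬C): min(1, 1 − 0.3 + 0.2) = 0.9
  (¬(A ⊃ (¬C ∧ B)) ⊃ (A ⊃ ¬C)): min(1, 1 − 0.1 + 0.9) = 1
  (A ∧ (¬(A ⊃ (¬C ∧ B)) ⊃ (A ⊃ ¬C))) = min(0.3, 1) = 0.3
  Łukasiewicz value = 0.3
Difference: 0 − 0.3 = -0.30

-0.30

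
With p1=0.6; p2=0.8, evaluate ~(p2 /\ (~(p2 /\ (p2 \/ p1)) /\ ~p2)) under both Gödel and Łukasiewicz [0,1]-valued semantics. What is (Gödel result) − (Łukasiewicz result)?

0.20

Gödel evaluation:
  (p2 \/ p1) = max(0.8, 0.6) = 0.8
  (p2 /\ (p2 \/ p1)) = min(0.8, 0.8) = 0.8
  ~(p2 /\ (p2 \/ p1)): Gödel ¬ of 0.8 = 0 (operand ≠ 0)
  ~p2: Gödel ¬ of 0.8 = 0 (operand ≠ 0)
  (~(p2 /\ (p2 \/ p1)) /\ ~p2) = min(0, 0) = 0
  (p2 /\ (~(p2 /\ (p2 \/ p1)) /\ ~p2)) = min(0.8, 0) = 0
  ~(p2 /\ (~(p2 /\ (p2 \/ p1)) /\ ~p2)): Gödel ¬ of 0 = 1 (operand is 0)
  Gödel value = 1
Łukasiewicz evaluation:
  (p2 \/ p1) = max(0.8, 0.6) = 0.8
  (p2 /\ (p2 \/ p1)) = min(0.8, 0.8) = 0.8
  ~(p2 /\ (p2 \/ p1)): Łukasiewicz ¬ gives 1 − 0.8 = 0.2
  ~p2: Łukasiewicz ¬ gives 1 − 0.8 = 0.2
  (~(p2 /\ (p2 \/ p1)) /\ ~p2) = min(0.2, 0.2) = 0.2
  (p2 /\ (~(p2 /\ (p2 \/ p1)) /\ ~p2)) = min(0.8, 0.2) = 0.2
  ~(p2 /\ (~(p2 /\ (p2 \/ p1)) /\ ~p2)): Łukasiewicz ¬ gives 1 − 0.2 = 0.8
  Łukasiewicz value = 0.8
Difference: 1 − 0.8 = 0.20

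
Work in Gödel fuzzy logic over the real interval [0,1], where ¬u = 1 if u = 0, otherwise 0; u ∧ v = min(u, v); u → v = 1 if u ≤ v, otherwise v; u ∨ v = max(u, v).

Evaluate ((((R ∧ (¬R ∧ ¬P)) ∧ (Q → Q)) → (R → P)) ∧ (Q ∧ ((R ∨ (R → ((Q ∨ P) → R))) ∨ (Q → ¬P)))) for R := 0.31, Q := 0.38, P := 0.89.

0.38

¬R: Gödel ¬ of 0.31 = 0 (operand ≠ 0)
¬P: Gödel ¬ of 0.89 = 0 (operand ≠ 0)
(¬R ∧ ¬P) = min(0, 0) = 0
(R ∧ (¬R ∧ ¬P)) = min(0.31, 0) = 0
(Q → Q): 0.38 ≤ 0.38, so result = 1
((R ∧ (¬R ∧ ¬P)) ∧ (Q → Q)) = min(0, 1) = 0
(R → P): 0.31 ≤ 0.89, so result = 1
(((R ∧ (¬R ∧ ¬P)) ∧ (Q → Q)) → (R → P)): 0 ≤ 1, so result = 1
(Q ∨ P) = max(0.38, 0.89) = 0.89
((Q ∨ P) → R): 0.89 > 0.31, so result = 0.31
(R → ((Q ∨ P) → R)): 0.31 ≤ 0.31, so result = 1
(R ∨ (R → ((Q ∨ P) → R))) = max(0.31, 1) = 1
¬P: Gödel ¬ of 0.89 = 0 (operand ≠ 0)
(Q → ¬P): 0.38 > 0, so result = 0
((R ∨ (R → ((Q ∨ P) → R))) ∨ (Q → ¬P)) = max(1, 0) = 1
(Q ∧ ((R ∨ (R → ((Q ∨ P) → R))) ∨ (Q → ¬P))) = min(0.38, 1) = 0.38
((((R ∧ (¬R ∧ ¬P)) ∧ (Q → Q)) → (R → P)) ∧ (Q ∧ ((R ∨ (R → ((Q ∨ P) → R))) ∨ (Q → ¬P)))) = min(1, 0.38) = 0.38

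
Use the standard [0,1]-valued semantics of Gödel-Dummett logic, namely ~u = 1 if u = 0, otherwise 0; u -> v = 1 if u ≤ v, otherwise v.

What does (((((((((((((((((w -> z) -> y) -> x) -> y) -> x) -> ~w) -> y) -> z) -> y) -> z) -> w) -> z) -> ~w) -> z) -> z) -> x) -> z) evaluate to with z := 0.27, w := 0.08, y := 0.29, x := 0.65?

0.27

(w -> z): 0.08 ≤ 0.27, so result = 1
((w -> z) -> y): 1 > 0.29, so result = 0.29
(((w -> z) -> y) -> x): 0.29 ≤ 0.65, so result = 1
((((w -> z) -> y) -> x) -> y): 1 > 0.29, so result = 0.29
(((((w -> z) -> y) -> x) -> y) -> x): 0.29 ≤ 0.65, so result = 1
~w: Gödel ¬ of 0.08 = 0 (operand ≠ 0)
((((((w -> z) -> y) -> x) -> y) -> x) -> ~w): 1 > 0, so result = 0
(((((((w -> z) -> y) -> x) -> y) -> x) -> ~w) -> y): 0 ≤ 0.29, so result = 1
((((((((w -> z) -> y) -> x) -> y) -> x) -> ~w) -> y) -> z): 1 > 0.27, so result = 0.27
(((((((((w -> z) -> y) -> x) -> y) -> x) -> ~w) -> y) -> z) -> y): 0.27 ≤ 0.29, so result = 1
((((((((((w -> z) -> y) -> x) -> y) -> x) -> ~w) -> y) -> z) -> y) -> z): 1 > 0.27, so result = 0.27
(((((((((((w -> z) -> y) -> x) -> y) -> x) -> ~w) -> y) -> z) -> y) -> z) -> w): 0.27 > 0.08, so result = 0.08
((((((((((((w -> z) -> y) -> x) -> y) -> x) -> ~w) -> y) -> z) -> y) -> z) -> w) -> z): 0.08 ≤ 0.27, so result = 1
~w: Gödel ¬ of 0.08 = 0 (operand ≠ 0)
(((((((((((((w -> z) -> y) -> x) -> y) -> x) -> ~w) -> y) -> z) -> y) -> z) -> w) -> z) -> ~w): 1 > 0, so result = 0
((((((((((((((w -> z) -> y) -> x) -> y) -> x) -> ~w) -> y) -> z) -> y) -> z) -> w) -> z) -> ~w) -> z): 0 ≤ 0.27, so result = 1
(((((((((((((((w -> z) -> y) -> x) -> y) -> x) -> ~w) -> y) -> z) -> y) -> z) -> w) -> z) -> ~w) -> z) -> z): 1 > 0.27, so result = 0.27
((((((((((((((((w -> z) -> y) -> x) -> y) -> x) -> ~w) -> y) -> z) -> y) -> z) -> w) -> z) -> ~w) -> z) -> z) -> x): 0.27 ≤ 0.65, so result = 1
(((((((((((((((((w -> z) -> y) -> x) -> y) -> x) -> ~w) -> y) -> z) -> y) -> z) -> w) -> z) -> ~w) -> z) -> z) -> x) -> z): 1 > 0.27, so result = 0.27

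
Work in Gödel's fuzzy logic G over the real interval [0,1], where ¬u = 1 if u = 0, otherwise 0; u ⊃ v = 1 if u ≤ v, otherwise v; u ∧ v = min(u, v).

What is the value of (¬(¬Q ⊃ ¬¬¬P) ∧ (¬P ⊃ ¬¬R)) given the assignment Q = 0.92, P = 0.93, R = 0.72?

¬Q: Gödel ¬ of 0.92 = 0 (operand ≠ 0)
¬P: Gödel ¬ of 0.93 = 0 (operand ≠ 0)
¬¬P: Gödel ¬ of 0 = 1 (operand is 0)
¬¬¬P: Gödel ¬ of 1 = 0 (operand ≠ 0)
(¬Q ⊃ ¬¬¬P): 0 ≤ 0, so result = 1
¬(¬Q ⊃ ¬¬¬P): Gödel ¬ of 1 = 0 (operand ≠ 0)
¬P: Gödel ¬ of 0.93 = 0 (operand ≠ 0)
¬R: Gödel ¬ of 0.72 = 0 (operand ≠ 0)
¬¬R: Gödel ¬ of 0 = 1 (operand is 0)
(¬P ⊃ ¬¬R): 0 ≤ 1, so result = 1
(¬(¬Q ⊃ ¬¬¬P) ∧ (¬P ⊃ ¬¬R)) = min(0, 1) = 0

0.00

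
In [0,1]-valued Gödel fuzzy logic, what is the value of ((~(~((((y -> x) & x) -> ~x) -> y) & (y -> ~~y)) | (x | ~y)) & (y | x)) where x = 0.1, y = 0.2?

(y -> x): 0.2 > 0.1, so result = 0.1
((y -> x) & x) = min(0.1, 0.1) = 0.1
~x: Gödel ¬ of 0.1 = 0 (operand ≠ 0)
(((y -> x) & x) -> ~x): 0.1 > 0, so result = 0
((((y -> x) & x) -> ~x) -> y): 0 ≤ 0.2, so result = 1
~((((y -> x) & x) -> ~x) -> y): Gödel ¬ of 1 = 0 (operand ≠ 0)
~y: Gödel ¬ of 0.2 = 0 (operand ≠ 0)
~~y: Gödel ¬ of 0 = 1 (operand is 0)
(y -> ~~y): 0.2 ≤ 1, so result = 1
(~((((y -> x) & x) -> ~x) -> y) & (y -> ~~y)) = min(0, 1) = 0
~(~((((y -> x) & x) -> ~x) -> y) & (y -> ~~y)): Gödel ¬ of 0 = 1 (operand is 0)
~y: Gödel ¬ of 0.2 = 0 (operand ≠ 0)
(x | ~y) = max(0.1, 0) = 0.1
(~(~((((y -> x) & x) -> ~x) -> y) & (y -> ~~y)) | (x | ~y)) = max(1, 0.1) = 1
(y | x) = max(0.2, 0.1) = 0.2
((~(~((((y -> x) & x) -> ~x) -> y) & (y -> ~~y)) | (x | ~y)) & (y | x)) = min(1, 0.2) = 0.2

0.20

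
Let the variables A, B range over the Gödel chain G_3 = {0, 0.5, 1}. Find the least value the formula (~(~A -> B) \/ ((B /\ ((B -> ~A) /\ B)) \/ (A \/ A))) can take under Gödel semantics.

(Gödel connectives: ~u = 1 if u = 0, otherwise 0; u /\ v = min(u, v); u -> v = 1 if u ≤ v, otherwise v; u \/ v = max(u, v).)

The minimum is attained at A = 0, B = 0.5:
  ~A: Gödel ¬ of 0 = 1 (operand is 0)
  (~A -> B): 1 > 0.5, so result = 0.5
  ~(~A -> B): Gödel ¬ of 0.5 = 0 (operand ≠ 0)
  ~A: Gödel ¬ of 0 = 1 (operand is 0)
  (B -> ~A): 0.5 ≤ 1, so result = 1
  ((B -> ~A) /\ B) = min(1, 0.5) = 0.5
  (B /\ ((B -> ~A) /\ B)) = min(0.5, 0.5) = 0.5
  (A \/ A) = max(0, 0) = 0
  ((B /\ ((B -> ~A) /\ B)) \/ (A \/ A)) = max(0.5, 0) = 0.5
  (~(~A -> B) \/ ((B /\ ((B -> ~A) /\ B)) \/ (A \/ A))) = max(0, 0.5) = 0.5
Checking all 9 assignments confirms none give a value below 0.50.

0.50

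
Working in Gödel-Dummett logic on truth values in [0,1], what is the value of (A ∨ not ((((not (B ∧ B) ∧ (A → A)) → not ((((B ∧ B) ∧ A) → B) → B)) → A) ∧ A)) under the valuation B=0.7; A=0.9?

0.90

(B ∧ B) = min(0.7, 0.7) = 0.7
not (B ∧ B): Gödel ¬ of 0.7 = 0 (operand ≠ 0)
(A → A): 0.9 ≤ 0.9, so result = 1
(not (B ∧ B) ∧ (A → A)) = min(0, 1) = 0
(B ∧ B) = min(0.7, 0.7) = 0.7
((B ∧ B) ∧ A) = min(0.7, 0.9) = 0.7
(((B ∧ B) ∧ A) → B): 0.7 ≤ 0.7, so result = 1
((((B ∧ B) ∧ A) → B) → B): 1 > 0.7, so result = 0.7
not ((((B ∧ B) ∧ A) → B) → B): Gödel ¬ of 0.7 = 0 (operand ≠ 0)
((not (B ∧ B) ∧ (A → A)) → not ((((B ∧ B) ∧ A) → B) → B)): 0 ≤ 0, so result = 1
(((not (B ∧ B) ∧ (A → A)) → not ((((B ∧ B) ∧ A) → B) → B)) → A): 1 > 0.9, so result = 0.9
((((not (B ∧ B) ∧ (A → A)) → not ((((B ∧ B) ∧ A) → B) → B)) → A) ∧ A) = min(0.9, 0.9) = 0.9
not ((((not (B ∧ B) ∧ (A → A)) → not ((((B ∧ B) ∧ A) → B) → B)) → A) ∧ A): Gödel ¬ of 0.9 = 0 (operand ≠ 0)
(A ∨ not ((((not (B ∧ B) ∧ (A → A)) → not ((((B ∧ B) ∧ A) → B) → B)) → A) ∧ A)) = max(0.9, 0) = 0.9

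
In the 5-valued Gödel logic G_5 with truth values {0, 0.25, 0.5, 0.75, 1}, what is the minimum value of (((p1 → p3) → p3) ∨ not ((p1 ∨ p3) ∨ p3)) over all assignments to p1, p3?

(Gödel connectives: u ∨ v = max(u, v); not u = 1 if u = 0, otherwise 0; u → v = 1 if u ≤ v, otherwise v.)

The minimum is attained at p1 = 0, p3 = 0.25:
  (p1 → p3): 0 ≤ 0.25, so result = 1
  ((p1 → p3) → p3): 1 > 0.25, so result = 0.25
  (p1 ∨ p3) = max(0, 0.25) = 0.25
  ((p1 ∨ p3) ∨ p3) = max(0.25, 0.25) = 0.25
  not ((p1 ∨ p3) ∨ p3): Gödel ¬ of 0.25 = 0 (operand ≠ 0)
  (((p1 → p3) → p3) ∨ not ((p1 ∨ p3) ∨ p3)) = max(0.25, 0) = 0.25
Checking all 25 assignments confirms none give a value below 0.25.

0.25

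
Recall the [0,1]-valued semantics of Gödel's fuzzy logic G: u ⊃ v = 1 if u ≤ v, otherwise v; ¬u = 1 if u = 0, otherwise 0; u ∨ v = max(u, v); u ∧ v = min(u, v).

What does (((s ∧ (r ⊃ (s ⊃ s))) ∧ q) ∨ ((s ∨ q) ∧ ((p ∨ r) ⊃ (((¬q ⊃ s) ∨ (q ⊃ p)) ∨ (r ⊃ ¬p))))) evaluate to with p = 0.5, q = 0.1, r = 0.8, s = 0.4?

(s ⊃ s): 0.4 ≤ 0.4, so result = 1
(r ⊃ (s ⊃ s)): 0.8 ≤ 1, so result = 1
(s ∧ (r ⊃ (s ⊃ s))) = min(0.4, 1) = 0.4
((s ∧ (r ⊃ (s ⊃ s))) ∧ q) = min(0.4, 0.1) = 0.1
(s ∨ q) = max(0.4, 0.1) = 0.4
(p ∨ r) = max(0.5, 0.8) = 0.8
¬q: Gödel ¬ of 0.1 = 0 (operand ≠ 0)
(¬q ⊃ s): 0 ≤ 0.4, so result = 1
(q ⊃ p): 0.1 ≤ 0.5, so result = 1
((¬q ⊃ s) ∨ (q ⊃ p)) = max(1, 1) = 1
¬p: Gödel ¬ of 0.5 = 0 (operand ≠ 0)
(r ⊃ ¬p): 0.8 > 0, so result = 0
(((¬q ⊃ s) ∨ (q ⊃ p)) ∨ (r ⊃ ¬p)) = max(1, 0) = 1
((p ∨ r) ⊃ (((¬q ⊃ s) ∨ (q ⊃ p)) ∨ (r ⊃ ¬p))): 0.8 ≤ 1, so result = 1
((s ∨ q) ∧ ((p ∨ r) ⊃ (((¬q ⊃ s) ∨ (q ⊃ p)) ∨ (r ⊃ ¬p)))) = min(0.4, 1) = 0.4
(((s ∧ (r ⊃ (s ⊃ s))) ∧ q) ∨ ((s ∨ q) ∧ ((p ∨ r) ⊃ (((¬q ⊃ s) ∨ (q ⊃ p)) ∨ (r ⊃ ¬p))))) = max(0.1, 0.4) = 0.4

0.40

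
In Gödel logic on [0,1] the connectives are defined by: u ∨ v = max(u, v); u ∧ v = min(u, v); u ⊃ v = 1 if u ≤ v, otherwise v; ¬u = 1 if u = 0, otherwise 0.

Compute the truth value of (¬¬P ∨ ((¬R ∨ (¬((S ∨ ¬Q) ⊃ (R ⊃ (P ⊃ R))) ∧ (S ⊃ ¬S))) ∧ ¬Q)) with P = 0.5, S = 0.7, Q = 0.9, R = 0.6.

1.00

¬P: Gödel ¬ of 0.5 = 0 (operand ≠ 0)
¬¬P: Gödel ¬ of 0 = 1 (operand is 0)
¬R: Gödel ¬ of 0.6 = 0 (operand ≠ 0)
¬Q: Gödel ¬ of 0.9 = 0 (operand ≠ 0)
(S ∨ ¬Q) = max(0.7, 0) = 0.7
(P ⊃ R): 0.5 ≤ 0.6, so result = 1
(R ⊃ (P ⊃ R)): 0.6 ≤ 1, so result = 1
((S ∨ ¬Q) ⊃ (R ⊃ (P ⊃ R))): 0.7 ≤ 1, so result = 1
¬((S ∨ ¬Q) ⊃ (R ⊃ (P ⊃ R))): Gödel ¬ of 1 = 0 (operand ≠ 0)
¬S: Gödel ¬ of 0.7 = 0 (operand ≠ 0)
(S ⊃ ¬S): 0.7 > 0, so result = 0
(¬((S ∨ ¬Q) ⊃ (R ⊃ (P ⊃ R))) ∧ (S ⊃ ¬S)) = min(0, 0) = 0
(¬R ∨ (¬((S ∨ ¬Q) ⊃ (R ⊃ (P ⊃ R))) ∧ (S ⊃ ¬S))) = max(0, 0) = 0
¬Q: Gödel ¬ of 0.9 = 0 (operand ≠ 0)
((¬R ∨ (¬((S ∨ ¬Q) ⊃ (R ⊃ (P ⊃ R))) ∧ (S ⊃ ¬S))) ∧ ¬Q) = min(0, 0) = 0
(¬¬P ∨ ((¬R ∨ (¬((S ∨ ¬Q) ⊃ (R ⊃ (P ⊃ R))) ∧ (S ⊃ ¬S))) ∧ ¬Q)) = max(1, 0) = 1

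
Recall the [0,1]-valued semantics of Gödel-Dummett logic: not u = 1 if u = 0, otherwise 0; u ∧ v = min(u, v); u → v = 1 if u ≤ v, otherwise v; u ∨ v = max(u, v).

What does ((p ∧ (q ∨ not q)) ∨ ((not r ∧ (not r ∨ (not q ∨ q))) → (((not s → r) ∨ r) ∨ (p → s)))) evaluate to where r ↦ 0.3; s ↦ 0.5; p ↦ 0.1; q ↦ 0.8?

1.00

not q: Gödel ¬ of 0.8 = 0 (operand ≠ 0)
(q ∨ not q) = max(0.8, 0) = 0.8
(p ∧ (q ∨ not q)) = min(0.1, 0.8) = 0.1
not r: Gödel ¬ of 0.3 = 0 (operand ≠ 0)
not r: Gödel ¬ of 0.3 = 0 (operand ≠ 0)
not q: Gödel ¬ of 0.8 = 0 (operand ≠ 0)
(not q ∨ q) = max(0, 0.8) = 0.8
(not r ∨ (not q ∨ q)) = max(0, 0.8) = 0.8
(not r ∧ (not r ∨ (not q ∨ q))) = min(0, 0.8) = 0
not s: Gödel ¬ of 0.5 = 0 (operand ≠ 0)
(not s → r): 0 ≤ 0.3, so result = 1
((not s → r) ∨ r) = max(1, 0.3) = 1
(p → s): 0.1 ≤ 0.5, so result = 1
(((not s → r) ∨ r) ∨ (p → s)) = max(1, 1) = 1
((not r ∧ (not r ∨ (not q ∨ q))) → (((not s → r) ∨ r) ∨ (p → s))): 0 ≤ 1, so result = 1
((p ∧ (q ∨ not q)) ∨ ((not r ∧ (not r ∨ (not q ∨ q))) → (((not s → r) ∨ r) ∨ (p → s)))) = max(0.1, 1) = 1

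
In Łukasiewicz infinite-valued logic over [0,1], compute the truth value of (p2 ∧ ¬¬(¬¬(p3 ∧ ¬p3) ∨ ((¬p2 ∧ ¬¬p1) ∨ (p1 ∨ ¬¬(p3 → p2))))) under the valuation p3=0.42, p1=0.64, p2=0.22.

¬p3: Łukasiewicz ¬ gives 1 − 0.42 = 0.58
(p3 ∧ ¬p3) = min(0.42, 0.58) = 0.42
¬(p3 ∧ ¬p3): Łukasiewicz ¬ gives 1 − 0.42 = 0.58
¬¬(p3 ∧ ¬p3): Łukasiewicz ¬ gives 1 − 0.58 = 0.42
¬p2: Łukasiewicz ¬ gives 1 − 0.22 = 0.78
¬p1: Łukasiewicz ¬ gives 1 − 0.64 = 0.36
¬¬p1: Łukasiewicz ¬ gives 1 − 0.36 = 0.64
(¬p2 ∧ ¬¬p1) = min(0.78, 0.64) = 0.64
(p3 → p2): min(1, 1 − 0.42 + 0.22) = 0.8
¬(p3 → p2): Łukasiewicz ¬ gives 1 − 0.8 = 0.2
¬¬(p3 → p2): Łukasiewicz ¬ gives 1 − 0.2 = 0.8
(p1 ∨ ¬¬(p3 → p2)) = max(0.64, 0.8) = 0.8
((¬p2 ∧ ¬¬p1) ∨ (p1 ∨ ¬¬(p3 → p2))) = max(0.64, 0.8) = 0.8
(¬¬(p3 ∧ ¬p3) ∨ ((¬p2 ∧ ¬¬p1) ∨ (p1 ∨ ¬¬(p3 → p2)))) = max(0.42, 0.8) = 0.8
¬(¬¬(p3 ∧ ¬p3) ∨ ((¬p2 ∧ ¬¬p1) ∨ (p1 ∨ ¬¬(p3 → p2)))): Łukasiewicz ¬ gives 1 − 0.8 = 0.2
¬¬(¬¬(p3 ∧ ¬p3) ∨ ((¬p2 ∧ ¬¬p1) ∨ (p1 ∨ ¬¬(p3 → p2)))): Łukasiewicz ¬ gives 1 − 0.2 = 0.8
(p2 ∧ ¬¬(¬¬(p3 ∧ ¬p3) ∨ ((¬p2 ∧ ¬¬p1) ∨ (p1 ∨ ¬¬(p3 → p2))))) = min(0.22, 0.8) = 0.22

0.22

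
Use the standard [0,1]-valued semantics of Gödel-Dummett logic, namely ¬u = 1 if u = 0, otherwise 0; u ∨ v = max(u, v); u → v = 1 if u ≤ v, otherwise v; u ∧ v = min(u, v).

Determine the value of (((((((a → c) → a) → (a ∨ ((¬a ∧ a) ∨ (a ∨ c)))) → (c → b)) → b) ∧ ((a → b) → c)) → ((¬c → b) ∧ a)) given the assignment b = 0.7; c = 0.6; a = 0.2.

(a → c): 0.2 ≤ 0.6, so result = 1
((a → c) → a): 1 > 0.2, so result = 0.2
¬a: Gödel ¬ of 0.2 = 0 (operand ≠ 0)
(¬a ∧ a) = min(0, 0.2) = 0
(a ∨ c) = max(0.2, 0.6) = 0.6
((¬a ∧ a) ∨ (a ∨ c)) = max(0, 0.6) = 0.6
(a ∨ ((¬a ∧ a) ∨ (a ∨ c))) = max(0.2, 0.6) = 0.6
(((a → c) → a) → (a ∨ ((¬a ∧ a) ∨ (a ∨ c)))): 0.2 ≤ 0.6, so result = 1
(c → b): 0.6 ≤ 0.7, so result = 1
((((a → c) → a) → (a ∨ ((¬a ∧ a) ∨ (a ∨ c)))) → (c → b)): 1 ≤ 1, so result = 1
(((((a → c) → a) → (a ∨ ((¬a ∧ a) ∨ (a ∨ c)))) → (c → b)) → b): 1 > 0.7, so result = 0.7
(a → b): 0.2 ≤ 0.7, so result = 1
((a → b) → c): 1 > 0.6, so result = 0.6
((((((a → c) → a) → (a ∨ ((¬a ∧ a) ∨ (a ∨ c)))) → (c → b)) → b) ∧ ((a → b) → c)) = min(0.7, 0.6) = 0.6
¬c: Gödel ¬ of 0.6 = 0 (operand ≠ 0)
(¬c → b): 0 ≤ 0.7, so result = 1
((¬c → b) ∧ a) = min(1, 0.2) = 0.2
(((((((a → c) → a) → (a ∨ ((¬a ∧ a) ∨ (a ∨ c)))) → (c → b)) → b) ∧ ((a → b) → c)) → ((¬c → b) ∧ a)): 0.6 > 0.2, so result = 0.2

0.20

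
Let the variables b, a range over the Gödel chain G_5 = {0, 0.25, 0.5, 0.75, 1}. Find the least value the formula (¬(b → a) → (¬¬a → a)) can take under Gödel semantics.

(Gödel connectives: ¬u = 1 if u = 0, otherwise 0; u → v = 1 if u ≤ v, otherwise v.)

Every assignment gives 1. For instance at b = 0, a = 0:
  (b → a): 0 ≤ 0, so result = 1
  ¬(b → a): Gödel ¬ of 1 = 0 (operand ≠ 0)
  ¬a: Gödel ¬ of 0 = 1 (operand is 0)
  ¬¬a: Gödel ¬ of 1 = 0 (operand ≠ 0)
  (¬¬a → a): 0 ≤ 0, so result = 1
  (¬(b → a) → (¬¬a → a)): 0 ≤ 1, so result = 1
All 25 assignments give value 1 — the formula is a G_5-tautology.

1.00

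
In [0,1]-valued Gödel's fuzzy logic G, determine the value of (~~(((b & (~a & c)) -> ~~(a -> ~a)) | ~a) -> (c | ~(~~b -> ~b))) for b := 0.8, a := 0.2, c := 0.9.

~a: Gödel ¬ of 0.2 = 0 (operand ≠ 0)
(~a & c) = min(0, 0.9) = 0
(b & (~a & c)) = min(0.8, 0) = 0
~a: Gödel ¬ of 0.2 = 0 (operand ≠ 0)
(a -> ~a): 0.2 > 0, so result = 0
~(a -> ~a): Gödel ¬ of 0 = 1 (operand is 0)
~~(a -> ~a): Gödel ¬ of 1 = 0 (operand ≠ 0)
((b & (~a & c)) -> ~~(a -> ~a)): 0 ≤ 0, so result = 1
~a: Gödel ¬ of 0.2 = 0 (operand ≠ 0)
(((b & (~a & c)) -> ~~(a -> ~a)) | ~a) = max(1, 0) = 1
~(((b & (~a & c)) -> ~~(a -> ~a)) | ~a): Gödel ¬ of 1 = 0 (operand ≠ 0)
~~(((b & (~a & c)) -> ~~(a -> ~a)) | ~a): Gödel ¬ of 0 = 1 (operand is 0)
~b: Gödel ¬ of 0.8 = 0 (operand ≠ 0)
~~b: Gödel ¬ of 0 = 1 (operand is 0)
~b: Gödel ¬ of 0.8 = 0 (operand ≠ 0)
(~~b -> ~b): 1 > 0, so result = 0
~(~~b -> ~b): Gödel ¬ of 0 = 1 (operand is 0)
(c | ~(~~b -> ~b)) = max(0.9, 1) = 1
(~~(((b & (~a & c)) -> ~~(a -> ~a)) | ~a) -> (c | ~(~~b -> ~b))): 1 ≤ 1, so result = 1

1.00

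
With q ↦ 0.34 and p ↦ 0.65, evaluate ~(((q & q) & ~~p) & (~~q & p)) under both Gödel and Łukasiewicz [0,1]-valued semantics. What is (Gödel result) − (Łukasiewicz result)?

-0.66

Gödel evaluation:
  (q & q) = min(0.34, 0.34) = 0.34
  ~p: Gödel ¬ of 0.65 = 0 (operand ≠ 0)
  ~~p: Gödel ¬ of 0 = 1 (operand is 0)
  ((q & q) & ~~p) = min(0.34, 1) = 0.34
  ~q: Gödel ¬ of 0.34 = 0 (operand ≠ 0)
  ~~q: Gödel ¬ of 0 = 1 (operand is 0)
  (~~q & p) = min(1, 0.65) = 0.65
  (((q & q) & ~~p) & (~~q & p)) = min(0.34, 0.65) = 0.34
  ~(((q & q) & ~~p) & (~~q & p)): Gödel ¬ of 0.34 = 0 (operand ≠ 0)
  Gödel value = 0
Łukasiewicz evaluation:
  (q & q) = min(0.34, 0.34) = 0.34
  ~p: Łukasiewicz ¬ gives 1 − 0.65 = 0.35
  ~~p: Łukasiewicz ¬ gives 1 − 0.35 = 0.65
  ((q & q) & ~~p) = min(0.34, 0.65) = 0.34
  ~q: Łukasiewicz ¬ gives 1 − 0.34 = 0.66
  ~~q: Łukasiewicz ¬ gives 1 − 0.66 = 0.34
  (~~q & p) = min(0.34, 0.65) = 0.34
  (((q & q) & ~~p) & (~~q & p)) = min(0.34, 0.34) = 0.34
  ~(((q & q) & ~~p) & (~~q & p)): Łukasiewicz ¬ gives 1 − 0.34 = 0.66
  Łukasiewicz value = 0.66
Difference: 0 − 0.66 = -0.66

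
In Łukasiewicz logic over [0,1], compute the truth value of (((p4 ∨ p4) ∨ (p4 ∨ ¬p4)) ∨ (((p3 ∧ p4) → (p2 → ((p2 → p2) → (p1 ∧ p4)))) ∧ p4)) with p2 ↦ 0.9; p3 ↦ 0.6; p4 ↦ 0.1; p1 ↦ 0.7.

0.90

(p4 ∨ p4) = max(0.1, 0.1) = 0.1
¬p4: Łukasiewicz ¬ gives 1 − 0.1 = 0.9
(p4 ∨ ¬p4) = max(0.1, 0.9) = 0.9
((p4 ∨ p4) ∨ (p4 ∨ ¬p4)) = max(0.1, 0.9) = 0.9
(p3 ∧ p4) = min(0.6, 0.1) = 0.1
(p2 → p2): min(1, 1 − 0.9 + 0.9) = 1
(p1 ∧ p4) = min(0.7, 0.1) = 0.1
((p2 → p2) → (p1 ∧ p4)): min(1, 1 − 1 + 0.1) = 0.1
(p2 → ((p2 → p2) → (p1 ∧ p4))): min(1, 1 − 0.9 + 0.1) = 0.2
((p3 ∧ p4) → (p2 → ((p2 → p2) → (p1 ∧ p4)))): min(1, 1 − 0.1 + 0.2) = 1
(((p3 ∧ p4) → (p2 → ((p2 → p2) → (p1 ∧ p4)))) ∧ p4) = min(1, 0.1) = 0.1
(((p4 ∨ p4) ∨ (p4 ∨ ¬p4)) ∨ (((p3 ∧ p4) → (p2 → ((p2 → p2) → (p1 ∧ p4)))) ∧ p4)) = max(0.9, 0.1) = 0.9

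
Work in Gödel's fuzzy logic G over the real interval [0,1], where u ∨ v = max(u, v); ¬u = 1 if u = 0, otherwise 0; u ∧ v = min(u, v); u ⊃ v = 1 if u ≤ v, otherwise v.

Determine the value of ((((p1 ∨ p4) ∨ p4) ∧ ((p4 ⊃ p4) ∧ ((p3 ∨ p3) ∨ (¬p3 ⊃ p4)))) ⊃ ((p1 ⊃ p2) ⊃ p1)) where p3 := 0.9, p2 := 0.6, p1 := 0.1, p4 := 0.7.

(p1 ∨ p4) = max(0.1, 0.7) = 0.7
((p1 ∨ p4) ∨ p4) = max(0.7, 0.7) = 0.7
(p4 ⊃ p4): 0.7 ≤ 0.7, so result = 1
(p3 ∨ p3) = max(0.9, 0.9) = 0.9
¬p3: Gödel ¬ of 0.9 = 0 (operand ≠ 0)
(¬p3 ⊃ p4): 0 ≤ 0.7, so result = 1
((p3 ∨ p3) ∨ (¬p3 ⊃ p4)) = max(0.9, 1) = 1
((p4 ⊃ p4) ∧ ((p3 ∨ p3) ∨ (¬p3 ⊃ p4))) = min(1, 1) = 1
(((p1 ∨ p4) ∨ p4) ∧ ((p4 ⊃ p4) ∧ ((p3 ∨ p3) ∨ (¬p3 ⊃ p4)))) = min(0.7, 1) = 0.7
(p1 ⊃ p2): 0.1 ≤ 0.6, so result = 1
((p1 ⊃ p2) ⊃ p1): 1 > 0.1, so result = 0.1
((((p1 ∨ p4) ∨ p4) ∧ ((p4 ⊃ p4) ∧ ((p3 ∨ p3) ∨ (¬p3 ⊃ p4)))) ⊃ ((p1 ⊃ p2) ⊃ p1)): 0.7 > 0.1, so result = 0.1

0.10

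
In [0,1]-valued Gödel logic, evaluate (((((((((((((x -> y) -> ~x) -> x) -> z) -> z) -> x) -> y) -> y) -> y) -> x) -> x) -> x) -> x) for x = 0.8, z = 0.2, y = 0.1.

(x -> y): 0.8 > 0.1, so result = 0.1
~x: Gödel ¬ of 0.8 = 0 (operand ≠ 0)
((x -> y) -> ~x): 0.1 > 0, so result = 0
(((x -> y) -> ~x) -> x): 0 ≤ 0.8, so result = 1
((((x -> y) -> ~x) -> x) -> z): 1 > 0.2, so result = 0.2
(((((x -> y) -> ~x) -> x) -> z) -> z): 0.2 ≤ 0.2, so result = 1
((((((x -> y) -> ~x) -> x) -> z) -> z) -> x): 1 > 0.8, so result = 0.8
(((((((x -> y) -> ~x) -> x) -> z) -> z) -> x) -> y): 0.8 > 0.1, so result = 0.1
((((((((x -> y) -> ~x) -> x) -> z) -> z) -> x) -> y) -> y): 0.1 ≤ 0.1, so result = 1
(((((((((x -> y) -> ~x) -> x) -> z) -> z) -> x) -> y) -> y) -> y): 1 > 0.1, so result = 0.1
((((((((((x -> y) -> ~x) -> x) -> z) -> z) -> x) -> y) -> y) -> y) -> x): 0.1 ≤ 0.8, so result = 1
(((((((((((x -> y) -> ~x) -> x) -> z) -> z) -> x) -> y) -> y) -> y) -> x) -> x): 1 > 0.8, so result = 0.8
((((((((((((x -> y) -> ~x) -> x) -> z) -> z) -> x) -> y) -> y) -> y) -> x) -> x) -> x): 0.8 ≤ 0.8, so result = 1
(((((((((((((x -> y) -> ~x) -> x) -> z) -> z) -> x) -> y) -> y) -> y) -> x) -> x) -> x) -> x): 1 > 0.8, so result = 0.8

0.80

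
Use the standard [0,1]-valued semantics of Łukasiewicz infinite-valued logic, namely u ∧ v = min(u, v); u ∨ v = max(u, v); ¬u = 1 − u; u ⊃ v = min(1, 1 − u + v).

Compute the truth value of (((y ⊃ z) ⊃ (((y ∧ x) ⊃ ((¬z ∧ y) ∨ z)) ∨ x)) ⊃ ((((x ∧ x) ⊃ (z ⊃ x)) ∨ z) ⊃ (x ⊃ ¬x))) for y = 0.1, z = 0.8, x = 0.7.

0.60

(y ⊃ z): min(1, 1 − 0.1 + 0.8) = 1
(y ∧ x) = min(0.1, 0.7) = 0.1
¬z: Łukasiewicz ¬ gives 1 − 0.8 = 0.2
(¬z ∧ y) = min(0.2, 0.1) = 0.1
((¬z ∧ y) ∨ z) = max(0.1, 0.8) = 0.8
((y ∧ x) ⊃ ((¬z ∧ y) ∨ z)): min(1, 1 − 0.1 + 0.8) = 1
(((y ∧ x) ⊃ ((¬z ∧ y) ∨ z)) ∨ x) = max(1, 0.7) = 1
((y ⊃ z) ⊃ (((y ∧ x) ⊃ ((¬z ∧ y) ∨ z)) ∨ x)): min(1, 1 − 1 + 1) = 1
(x ∧ x) = min(0.7, 0.7) = 0.7
(z ⊃ x): min(1, 1 − 0.8 + 0.7) = 0.9
((x ∧ x) ⊃ (z ⊃ x)): min(1, 1 − 0.7 + 0.9) = 1
(((x ∧ x) ⊃ (z ⊃ x)) ∨ z) = max(1, 0.8) = 1
¬x: Łukasiewicz ¬ gives 1 − 0.7 = 0.3
(x ⊃ ¬x): min(1, 1 − 0.7 + 0.3) = 0.6
((((x ∧ x) ⊃ (z ⊃ x)) ∨ z) ⊃ (x ⊃ ¬x)): min(1, 1 − 1 + 0.6) = 0.6
(((y ⊃ z) ⊃ (((y ∧ x) ⊃ ((¬z ∧ y) ∨ z)) ∨ x)) ⊃ ((((x ∧ x) ⊃ (z ⊃ x)) ∨ z) ⊃ (x ⊃ ¬x))): min(1, 1 − 1 + 0.6) = 0.6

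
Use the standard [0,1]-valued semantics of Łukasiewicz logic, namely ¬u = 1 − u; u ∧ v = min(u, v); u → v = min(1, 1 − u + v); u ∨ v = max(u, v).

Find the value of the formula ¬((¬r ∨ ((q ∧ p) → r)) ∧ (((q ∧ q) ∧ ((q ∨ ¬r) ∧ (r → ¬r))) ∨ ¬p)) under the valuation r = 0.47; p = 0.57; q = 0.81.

¬r: Łukasiewicz ¬ gives 1 − 0.47 = 0.53
(q ∧ p) = min(0.81, 0.57) = 0.57
((q ∧ p) → r): min(1, 1 − 0.57 + 0.47) = 0.9
(¬r ∨ ((q ∧ p) → r)) = max(0.53, 0.9) = 0.9
(q ∧ q) = min(0.81, 0.81) = 0.81
¬r: Łukasiewicz ¬ gives 1 − 0.47 = 0.53
(q ∨ ¬r) = max(0.81, 0.53) = 0.81
¬r: Łukasiewicz ¬ gives 1 − 0.47 = 0.53
(r → ¬r): min(1, 1 − 0.47 + 0.53) = 1
((q ∨ ¬r) ∧ (r → ¬r)) = min(0.81, 1) = 0.81
((q ∧ q) ∧ ((q ∨ ¬r) ∧ (r → ¬r))) = min(0.81, 0.81) = 0.81
¬p: Łukasiewicz ¬ gives 1 − 0.57 = 0.43
(((q ∧ q) ∧ ((q ∨ ¬r) ∧ (r → ¬r))) ∨ ¬p) = max(0.81, 0.43) = 0.81
((¬r ∨ ((q ∧ p) → r)) ∧ (((q ∧ q) ∧ ((q ∨ ¬r) ∧ (r → ¬r))) ∨ ¬p)) = min(0.9, 0.81) = 0.81
¬((¬r ∨ ((q ∧ p) → r)) ∧ (((q ∧ q) ∧ ((q ∨ ¬r) ∧ (r → ¬r))) ∨ ¬p)): Łukasiewicz ¬ gives 1 − 0.81 = 0.19

0.19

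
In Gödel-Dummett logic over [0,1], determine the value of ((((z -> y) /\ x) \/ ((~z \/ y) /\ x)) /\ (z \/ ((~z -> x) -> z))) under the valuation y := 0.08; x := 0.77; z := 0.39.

0.08

(z -> y): 0.39 > 0.08, so result = 0.08
((z -> y) /\ x) = min(0.08, 0.77) = 0.08
~z: Gödel ¬ of 0.39 = 0 (operand ≠ 0)
(~z \/ y) = max(0, 0.08) = 0.08
((~z \/ y) /\ x) = min(0.08, 0.77) = 0.08
(((z -> y) /\ x) \/ ((~z \/ y) /\ x)) = max(0.08, 0.08) = 0.08
~z: Gödel ¬ of 0.39 = 0 (operand ≠ 0)
(~z -> x): 0 ≤ 0.77, so result = 1
((~z -> x) -> z): 1 > 0.39, so result = 0.39
(z \/ ((~z -> x) -> z)) = max(0.39, 0.39) = 0.39
((((z -> y) /\ x) \/ ((~z \/ y) /\ x)) /\ (z \/ ((~z -> x) -> z))) = min(0.08, 0.39) = 0.08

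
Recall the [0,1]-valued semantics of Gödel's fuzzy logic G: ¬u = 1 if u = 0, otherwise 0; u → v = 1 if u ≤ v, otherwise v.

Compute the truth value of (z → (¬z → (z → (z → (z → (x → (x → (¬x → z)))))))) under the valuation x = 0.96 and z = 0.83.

1.00

¬z: Gödel ¬ of 0.83 = 0 (operand ≠ 0)
¬x: Gödel ¬ of 0.96 = 0 (operand ≠ 0)
(¬x → z): 0 ≤ 0.83, so result = 1
(x → (¬x → z)): 0.96 ≤ 1, so result = 1
(x → (x → (¬x → z))): 0.96 ≤ 1, so result = 1
(z → (x → (x → (¬x → z)))): 0.83 ≤ 1, so result = 1
(z → (z → (x → (x → (¬x → z))))): 0.83 ≤ 1, so result = 1
(z → (z → (z → (x → (x → (¬x → z)))))): 0.83 ≤ 1, so result = 1
(¬z → (z → (z → (z → (x → (x → (¬x → z))))))): 0 ≤ 1, so result = 1
(z → (¬z → (z → (z → (z → (x → (x → (¬x → z)))))))): 0.83 ≤ 1, so result = 1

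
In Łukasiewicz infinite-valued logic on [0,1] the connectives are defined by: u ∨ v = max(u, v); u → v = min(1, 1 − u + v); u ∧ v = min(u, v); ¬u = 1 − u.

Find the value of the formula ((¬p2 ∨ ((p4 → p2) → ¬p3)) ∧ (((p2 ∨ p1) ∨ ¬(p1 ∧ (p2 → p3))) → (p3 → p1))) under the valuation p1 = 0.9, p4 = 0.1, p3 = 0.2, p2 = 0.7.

0.80

¬p2: Łukasiewicz ¬ gives 1 − 0.7 = 0.3
(p4 → p2): min(1, 1 − 0.1 + 0.7) = 1
¬p3: Łukasiewicz ¬ gives 1 − 0.2 = 0.8
((p4 → p2) → ¬p3): min(1, 1 − 1 + 0.8) = 0.8
(¬p2 ∨ ((p4 → p2) → ¬p3)) = max(0.3, 0.8) = 0.8
(p2 ∨ p1) = max(0.7, 0.9) = 0.9
(p2 → p3): min(1, 1 − 0.7 + 0.2) = 0.5
(p1 ∧ (p2 → p3)) = min(0.9, 0.5) = 0.5
¬(p1 ∧ (p2 → p3)): Łukasiewicz ¬ gives 1 − 0.5 = 0.5
((p2 ∨ p1) ∨ ¬(p1 ∧ (p2 → p3))) = max(0.9, 0.5) = 0.9
(p3 → p1): min(1, 1 − 0.2 + 0.9) = 1
(((p2 ∨ p1) ∨ ¬(p1 ∧ (p2 → p3))) → (p3 → p1)): min(1, 1 − 0.9 + 1) = 1
((¬p2 ∨ ((p4 → p2) → ¬p3)) ∧ (((p2 ∨ p1) ∨ ¬(p1 ∧ (p2 → p3))) → (p3 → p1))) = min(0.8, 1) = 0.8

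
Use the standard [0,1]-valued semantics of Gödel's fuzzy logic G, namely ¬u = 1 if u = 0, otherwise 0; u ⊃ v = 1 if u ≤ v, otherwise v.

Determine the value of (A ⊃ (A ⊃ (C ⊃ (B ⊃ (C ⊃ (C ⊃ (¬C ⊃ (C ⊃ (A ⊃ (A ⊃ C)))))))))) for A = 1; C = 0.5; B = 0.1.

¬C: Gödel ¬ of 0.5 = 0 (operand ≠ 0)
(A ⊃ C): 1 > 0.5, so result = 0.5
(A ⊃ (A ⊃ C)): 1 > 0.5, so result = 0.5
(C ⊃ (A ⊃ (A ⊃ C))): 0.5 ≤ 0.5, so result = 1
(¬C ⊃ (C ⊃ (A ⊃ (A ⊃ C)))): 0 ≤ 1, so result = 1
(C ⊃ (¬C ⊃ (C ⊃ (A ⊃ (A ⊃ C))))): 0.5 ≤ 1, so result = 1
(C ⊃ (C ⊃ (¬C ⊃ (C ⊃ (A ⊃ (A ⊃ C)))))): 0.5 ≤ 1, so result = 1
(B ⊃ (C ⊃ (C ⊃ (¬C ⊃ (C ⊃ (A ⊃ (A ⊃ C))))))): 0.1 ≤ 1, so result = 1
(C ⊃ (B ⊃ (C ⊃ (C ⊃ (¬C ⊃ (C ⊃ (A ⊃ (A ⊃ C)))))))): 0.5 ≤ 1, so result = 1
(A ⊃ (C ⊃ (B ⊃ (C ⊃ (C ⊃ (¬C ⊃ (C ⊃ (A ⊃ (A ⊃ C))))))))): 1 ≤ 1, so result = 1
(A ⊃ (A ⊃ (C ⊃ (B ⊃ (C ⊃ (C ⊃ (¬C ⊃ (C ⊃ (A ⊃ (A ⊃ C)))))))))): 1 ≤ 1, so result = 1

1.00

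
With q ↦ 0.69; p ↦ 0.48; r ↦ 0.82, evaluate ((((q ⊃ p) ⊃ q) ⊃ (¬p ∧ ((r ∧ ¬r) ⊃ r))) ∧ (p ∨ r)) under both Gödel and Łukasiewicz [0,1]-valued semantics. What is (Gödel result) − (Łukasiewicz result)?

Gödel evaluation:
  (q ⊃ p): 0.69 > 0.48, so result = 0.48
  ((q ⊃ p) ⊃ q): 0.48 ≤ 0.69, so result = 1
  ¬p: Gödel ¬ of 0.48 = 0 (operand ≠ 0)
  ¬r: Gödel ¬ of 0.82 = 0 (operand ≠ 0)
  (r ∧ ¬r) = min(0.82, 0) = 0
  ((r ∧ ¬r) ⊃ r): 0 ≤ 0.82, so result = 1
  (¬p ∧ ((r ∧ ¬r) ⊃ r)) = min(0, 1) = 0
  (((q ⊃ p) ⊃ q) ⊃ (¬p ∧ ((r ∧ ¬r) ⊃ r))): 1 > 0, so result = 0
  (p ∨ r) = max(0.48, 0.82) = 0.82
  ((((q ⊃ p) ⊃ q) ⊃ (¬p ∧ ((r ∧ ¬r) ⊃ r))) ∧ (p ∨ r)) = min(0, 0.82) = 0
  Gödel value = 0
Łukasiewicz evaluation:
  (q ⊃ p): min(1, 1 − 0.69 + 0.48) = 0.79
  ((q ⊃ p) ⊃ q): min(1, 1 − 0.79 + 0.69) = 0.9
  ¬p: Łukasiewicz ¬ gives 1 − 0.48 = 0.52
  ¬r: Łukasiewicz ¬ gives 1 − 0.82 = 0.18
  (r ∧ ¬r) = min(0.82, 0.18) = 0.18
  ((r ∧ ¬r) ⊃ r): min(1, 1 − 0.18 + 0.82) = 1
  (¬p ∧ ((r ∧ ¬r) ⊃ r)) = min(0.52, 1) = 0.52
  (((q ⊃ p) ⊃ q) ⊃ (¬p ∧ ((r ∧ ¬r) ⊃ r))): min(1, 1 − 0.9 + 0.52) = 0.62
  (p ∨ r) = max(0.48, 0.82) = 0.82
  ((((q ⊃ p) ⊃ q) ⊃ (¬p ∧ ((r ∧ ¬r) ⊃ r))) ∧ (p ∨ r)) = min(0.62, 0.82) = 0.62
  Łukasiewicz value = 0.62
Difference: 0 − 0.62 = -0.62

-0.62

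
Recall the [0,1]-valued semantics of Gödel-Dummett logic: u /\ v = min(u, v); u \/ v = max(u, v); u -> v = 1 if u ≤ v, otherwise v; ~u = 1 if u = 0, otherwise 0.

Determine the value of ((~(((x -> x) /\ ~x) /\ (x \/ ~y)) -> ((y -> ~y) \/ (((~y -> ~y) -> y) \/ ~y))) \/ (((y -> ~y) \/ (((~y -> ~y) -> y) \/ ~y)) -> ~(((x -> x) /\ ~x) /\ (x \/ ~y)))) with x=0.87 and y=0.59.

(x -> x): 0.87 ≤ 0.87, so result = 1
~x: Gödel ¬ of 0.87 = 0 (operand ≠ 0)
((x -> x) /\ ~x) = min(1, 0) = 0
~y: Gödel ¬ of 0.59 = 0 (operand ≠ 0)
(x \/ ~y) = max(0.87, 0) = 0.87
(((x -> x) /\ ~x) /\ (x \/ ~y)) = min(0, 0.87) = 0
~(((x -> x) /\ ~x) /\ (x \/ ~y)): Gödel ¬ of 0 = 1 (operand is 0)
~y: Gödel ¬ of 0.59 = 0 (operand ≠ 0)
(y -> ~y): 0.59 > 0, so result = 0
~y: Gödel ¬ of 0.59 = 0 (operand ≠ 0)
~y: Gödel ¬ of 0.59 = 0 (operand ≠ 0)
(~y -> ~y): 0 ≤ 0, so result = 1
((~y -> ~y) -> y): 1 > 0.59, so result = 0.59
~y: Gödel ¬ of 0.59 = 0 (operand ≠ 0)
(((~y -> ~y) -> y) \/ ~y) = max(0.59, 0) = 0.59
((y -> ~y) \/ (((~y -> ~y) -> y) \/ ~y)) = max(0, 0.59) = 0.59
(~(((x -> x) /\ ~x) /\ (x \/ ~y)) -> ((y -> ~y) \/ (((~y -> ~y) -> y) \/ ~y))): 1 > 0.59, so result = 0.59
~y: Gödel ¬ of 0.59 = 0 (operand ≠ 0)
(y -> ~y): 0.59 > 0, so result = 0
~y: Gödel ¬ of 0.59 = 0 (operand ≠ 0)
~y: Gödel ¬ of 0.59 = 0 (operand ≠ 0)
(~y -> ~y): 0 ≤ 0, so result = 1
((~y -> ~y) -> y): 1 > 0.59, so result = 0.59
~y: Gödel ¬ of 0.59 = 0 (operand ≠ 0)
(((~y -> ~y) -> y) \/ ~y) = max(0.59, 0) = 0.59
((y -> ~y) \/ (((~y -> ~y) -> y) \/ ~y)) = max(0, 0.59) = 0.59
(x -> x): 0.87 ≤ 0.87, so result = 1
~x: Gödel ¬ of 0.87 = 0 (operand ≠ 0)
((x -> x) /\ ~x) = min(1, 0) = 0
~y: Gödel ¬ of 0.59 = 0 (operand ≠ 0)
(x \/ ~y) = max(0.87, 0) = 0.87
(((x -> x) /\ ~x) /\ (x \/ ~y)) = min(0, 0.87) = 0
~(((x -> x) /\ ~x) /\ (x \/ ~y)): Gödel ¬ of 0 = 1 (operand is 0)
(((y -> ~y) \/ (((~y -> ~y) -> y) \/ ~y)) -> ~(((x -> x) /\ ~x) /\ (x \/ ~y))): 0.59 ≤ 1, so result = 1
((~(((x -> x) /\ ~x) /\ (x \/ ~y)) -> ((y -> ~y) \/ (((~y -> ~y) -> y) \/ ~y))) \/ (((y -> ~y) \/ (((~y -> ~y) -> y) \/ ~y)) -> ~(((x -> x) /\ ~x) /\ (x \/ ~y)))) = max(0.59, 1) = 1

1.00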